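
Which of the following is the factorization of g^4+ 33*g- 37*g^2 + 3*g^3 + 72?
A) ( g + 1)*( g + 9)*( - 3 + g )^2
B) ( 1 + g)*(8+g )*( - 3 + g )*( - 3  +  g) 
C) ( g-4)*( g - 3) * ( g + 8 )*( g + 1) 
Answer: B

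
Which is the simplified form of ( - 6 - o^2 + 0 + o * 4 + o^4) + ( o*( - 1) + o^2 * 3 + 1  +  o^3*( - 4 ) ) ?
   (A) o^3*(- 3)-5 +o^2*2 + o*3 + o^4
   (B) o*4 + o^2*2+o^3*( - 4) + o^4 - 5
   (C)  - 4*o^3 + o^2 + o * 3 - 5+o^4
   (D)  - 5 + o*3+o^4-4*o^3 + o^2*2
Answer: D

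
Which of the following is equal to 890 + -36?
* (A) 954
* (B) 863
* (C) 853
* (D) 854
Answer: D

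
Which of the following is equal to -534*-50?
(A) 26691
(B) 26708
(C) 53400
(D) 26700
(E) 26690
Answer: D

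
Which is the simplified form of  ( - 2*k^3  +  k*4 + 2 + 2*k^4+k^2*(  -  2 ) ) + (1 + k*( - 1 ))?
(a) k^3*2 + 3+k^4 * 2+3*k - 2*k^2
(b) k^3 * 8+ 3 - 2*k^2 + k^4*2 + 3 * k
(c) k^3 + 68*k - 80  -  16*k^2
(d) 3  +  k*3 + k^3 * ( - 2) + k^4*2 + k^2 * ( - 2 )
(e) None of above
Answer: d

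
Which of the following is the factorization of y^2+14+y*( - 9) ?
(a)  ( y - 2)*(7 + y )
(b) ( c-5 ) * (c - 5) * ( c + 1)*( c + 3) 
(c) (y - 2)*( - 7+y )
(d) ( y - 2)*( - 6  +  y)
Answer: c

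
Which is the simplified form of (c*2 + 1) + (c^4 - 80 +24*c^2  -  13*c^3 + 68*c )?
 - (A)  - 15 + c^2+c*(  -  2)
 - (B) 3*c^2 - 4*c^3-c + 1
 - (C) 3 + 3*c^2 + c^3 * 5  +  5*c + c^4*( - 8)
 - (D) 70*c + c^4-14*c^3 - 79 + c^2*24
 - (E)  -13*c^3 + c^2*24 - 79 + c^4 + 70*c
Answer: E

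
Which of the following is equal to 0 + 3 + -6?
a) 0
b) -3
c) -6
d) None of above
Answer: b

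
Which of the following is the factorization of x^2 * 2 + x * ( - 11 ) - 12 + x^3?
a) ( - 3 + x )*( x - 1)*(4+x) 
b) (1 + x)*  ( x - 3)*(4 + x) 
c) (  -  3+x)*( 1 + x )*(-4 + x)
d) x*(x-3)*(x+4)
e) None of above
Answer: b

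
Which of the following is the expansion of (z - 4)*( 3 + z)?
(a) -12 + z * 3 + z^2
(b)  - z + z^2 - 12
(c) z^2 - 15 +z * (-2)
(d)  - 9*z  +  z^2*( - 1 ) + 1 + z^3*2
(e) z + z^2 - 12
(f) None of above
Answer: b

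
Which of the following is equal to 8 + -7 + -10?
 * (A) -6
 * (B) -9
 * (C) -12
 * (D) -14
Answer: B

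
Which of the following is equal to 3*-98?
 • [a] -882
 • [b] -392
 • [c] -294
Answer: c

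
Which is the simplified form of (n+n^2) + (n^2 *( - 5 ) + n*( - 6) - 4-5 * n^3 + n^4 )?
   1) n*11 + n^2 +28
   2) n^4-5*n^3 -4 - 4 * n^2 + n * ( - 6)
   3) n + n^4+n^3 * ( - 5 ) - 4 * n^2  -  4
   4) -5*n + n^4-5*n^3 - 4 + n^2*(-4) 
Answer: 4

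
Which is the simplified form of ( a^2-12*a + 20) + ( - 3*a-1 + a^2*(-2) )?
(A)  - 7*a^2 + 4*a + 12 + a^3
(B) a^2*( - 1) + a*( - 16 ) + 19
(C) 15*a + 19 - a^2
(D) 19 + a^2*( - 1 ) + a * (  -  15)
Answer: D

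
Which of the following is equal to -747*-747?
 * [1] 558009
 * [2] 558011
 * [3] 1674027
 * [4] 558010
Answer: 1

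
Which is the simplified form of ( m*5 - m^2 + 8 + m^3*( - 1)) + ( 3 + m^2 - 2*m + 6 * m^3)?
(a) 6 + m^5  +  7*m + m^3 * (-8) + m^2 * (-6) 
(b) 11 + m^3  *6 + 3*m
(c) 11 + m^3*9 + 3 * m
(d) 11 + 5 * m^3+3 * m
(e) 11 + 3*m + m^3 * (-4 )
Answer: d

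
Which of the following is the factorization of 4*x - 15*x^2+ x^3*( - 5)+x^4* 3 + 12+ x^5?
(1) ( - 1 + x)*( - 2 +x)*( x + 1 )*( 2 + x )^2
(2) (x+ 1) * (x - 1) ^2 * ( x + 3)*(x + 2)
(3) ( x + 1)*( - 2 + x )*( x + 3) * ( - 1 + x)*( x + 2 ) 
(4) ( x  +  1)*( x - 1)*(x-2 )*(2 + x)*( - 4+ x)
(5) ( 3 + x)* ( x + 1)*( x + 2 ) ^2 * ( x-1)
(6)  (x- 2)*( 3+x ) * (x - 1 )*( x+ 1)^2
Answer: 3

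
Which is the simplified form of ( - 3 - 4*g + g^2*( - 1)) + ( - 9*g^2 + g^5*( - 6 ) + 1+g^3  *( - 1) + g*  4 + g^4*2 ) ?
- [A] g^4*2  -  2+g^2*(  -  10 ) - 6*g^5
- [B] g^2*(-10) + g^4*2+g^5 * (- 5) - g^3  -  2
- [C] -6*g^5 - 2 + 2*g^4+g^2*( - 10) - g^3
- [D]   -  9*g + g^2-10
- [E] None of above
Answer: C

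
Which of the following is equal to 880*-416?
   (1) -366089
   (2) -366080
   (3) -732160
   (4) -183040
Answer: 2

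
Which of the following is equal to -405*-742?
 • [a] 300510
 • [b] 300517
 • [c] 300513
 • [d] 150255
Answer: a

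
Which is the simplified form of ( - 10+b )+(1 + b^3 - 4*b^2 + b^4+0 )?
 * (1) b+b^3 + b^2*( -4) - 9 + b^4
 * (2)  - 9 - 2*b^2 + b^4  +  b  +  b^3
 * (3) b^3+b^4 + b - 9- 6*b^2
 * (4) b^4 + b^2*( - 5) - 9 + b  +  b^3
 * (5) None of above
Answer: 1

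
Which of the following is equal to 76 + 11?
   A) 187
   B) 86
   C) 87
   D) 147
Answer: C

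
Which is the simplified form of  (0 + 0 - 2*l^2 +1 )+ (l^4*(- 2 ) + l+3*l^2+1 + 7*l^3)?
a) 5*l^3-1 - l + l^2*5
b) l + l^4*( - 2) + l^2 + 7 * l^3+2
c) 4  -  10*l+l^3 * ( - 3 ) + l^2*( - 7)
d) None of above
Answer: b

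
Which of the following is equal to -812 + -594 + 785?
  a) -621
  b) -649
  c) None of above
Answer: a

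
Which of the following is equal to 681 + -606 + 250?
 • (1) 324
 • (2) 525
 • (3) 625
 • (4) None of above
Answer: 4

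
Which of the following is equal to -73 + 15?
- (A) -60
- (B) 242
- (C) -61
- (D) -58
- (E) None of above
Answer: D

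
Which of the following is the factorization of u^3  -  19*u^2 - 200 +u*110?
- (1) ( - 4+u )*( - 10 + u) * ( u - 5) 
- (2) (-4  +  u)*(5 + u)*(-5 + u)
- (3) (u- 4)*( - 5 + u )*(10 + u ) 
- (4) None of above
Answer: 1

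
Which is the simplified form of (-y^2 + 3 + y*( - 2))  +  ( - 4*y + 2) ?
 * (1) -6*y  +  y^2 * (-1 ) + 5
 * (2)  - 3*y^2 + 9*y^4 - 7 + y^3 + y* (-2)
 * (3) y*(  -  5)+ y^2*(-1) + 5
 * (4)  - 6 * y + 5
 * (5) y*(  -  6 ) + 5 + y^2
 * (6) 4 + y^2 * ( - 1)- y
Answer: 1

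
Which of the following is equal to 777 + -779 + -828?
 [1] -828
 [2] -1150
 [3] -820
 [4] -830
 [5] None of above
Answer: 4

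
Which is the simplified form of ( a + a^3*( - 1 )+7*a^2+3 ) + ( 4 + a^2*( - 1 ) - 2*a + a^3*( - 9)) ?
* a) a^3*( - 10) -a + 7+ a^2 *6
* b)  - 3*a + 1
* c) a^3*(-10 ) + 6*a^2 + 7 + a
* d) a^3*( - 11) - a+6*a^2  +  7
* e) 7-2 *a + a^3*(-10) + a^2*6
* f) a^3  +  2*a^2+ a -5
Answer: a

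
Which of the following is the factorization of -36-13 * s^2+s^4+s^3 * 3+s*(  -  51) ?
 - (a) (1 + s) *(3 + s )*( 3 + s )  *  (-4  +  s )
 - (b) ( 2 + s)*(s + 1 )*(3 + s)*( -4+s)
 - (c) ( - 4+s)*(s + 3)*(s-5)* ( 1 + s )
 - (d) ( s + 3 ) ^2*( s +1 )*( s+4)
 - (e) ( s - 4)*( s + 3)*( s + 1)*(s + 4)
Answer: a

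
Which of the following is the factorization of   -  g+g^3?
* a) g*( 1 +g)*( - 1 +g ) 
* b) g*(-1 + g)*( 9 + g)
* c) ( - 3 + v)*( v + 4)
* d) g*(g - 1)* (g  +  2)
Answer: a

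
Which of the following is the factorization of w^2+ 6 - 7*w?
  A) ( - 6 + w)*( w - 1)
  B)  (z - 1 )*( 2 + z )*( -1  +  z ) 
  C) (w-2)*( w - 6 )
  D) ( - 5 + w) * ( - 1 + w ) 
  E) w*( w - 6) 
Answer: A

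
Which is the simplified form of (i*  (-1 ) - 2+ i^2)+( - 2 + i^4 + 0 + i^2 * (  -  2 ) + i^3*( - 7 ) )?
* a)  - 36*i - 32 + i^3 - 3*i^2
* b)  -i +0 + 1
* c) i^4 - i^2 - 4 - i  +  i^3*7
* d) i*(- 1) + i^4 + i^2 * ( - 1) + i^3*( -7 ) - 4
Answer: d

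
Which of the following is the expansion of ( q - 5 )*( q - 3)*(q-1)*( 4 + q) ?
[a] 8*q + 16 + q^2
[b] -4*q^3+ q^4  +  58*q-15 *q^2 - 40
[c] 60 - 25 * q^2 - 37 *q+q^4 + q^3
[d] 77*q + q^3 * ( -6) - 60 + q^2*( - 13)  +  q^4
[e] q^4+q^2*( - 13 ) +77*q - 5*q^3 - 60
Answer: e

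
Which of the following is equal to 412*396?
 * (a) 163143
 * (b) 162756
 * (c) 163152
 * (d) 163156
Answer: c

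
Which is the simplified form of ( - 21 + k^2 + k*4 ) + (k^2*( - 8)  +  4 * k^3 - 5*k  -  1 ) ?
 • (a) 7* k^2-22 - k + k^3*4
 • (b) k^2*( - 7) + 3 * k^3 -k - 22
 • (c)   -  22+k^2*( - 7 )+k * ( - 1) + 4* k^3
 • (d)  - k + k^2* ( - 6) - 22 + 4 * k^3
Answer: c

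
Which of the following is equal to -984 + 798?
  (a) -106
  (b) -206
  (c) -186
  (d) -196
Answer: c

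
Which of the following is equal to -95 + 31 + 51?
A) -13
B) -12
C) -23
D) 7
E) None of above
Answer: A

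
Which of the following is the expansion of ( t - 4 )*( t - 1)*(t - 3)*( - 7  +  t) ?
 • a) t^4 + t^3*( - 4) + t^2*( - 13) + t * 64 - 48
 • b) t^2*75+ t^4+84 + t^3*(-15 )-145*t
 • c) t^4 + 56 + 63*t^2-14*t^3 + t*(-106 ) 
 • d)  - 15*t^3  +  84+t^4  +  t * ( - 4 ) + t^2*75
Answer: b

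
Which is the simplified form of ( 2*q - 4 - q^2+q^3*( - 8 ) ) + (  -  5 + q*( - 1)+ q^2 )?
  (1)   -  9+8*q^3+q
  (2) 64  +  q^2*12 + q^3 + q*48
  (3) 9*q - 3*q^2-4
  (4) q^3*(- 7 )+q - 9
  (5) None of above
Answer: 5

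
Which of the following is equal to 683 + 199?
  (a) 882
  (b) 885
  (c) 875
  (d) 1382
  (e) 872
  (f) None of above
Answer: a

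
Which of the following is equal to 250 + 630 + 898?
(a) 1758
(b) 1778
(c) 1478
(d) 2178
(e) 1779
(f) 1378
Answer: b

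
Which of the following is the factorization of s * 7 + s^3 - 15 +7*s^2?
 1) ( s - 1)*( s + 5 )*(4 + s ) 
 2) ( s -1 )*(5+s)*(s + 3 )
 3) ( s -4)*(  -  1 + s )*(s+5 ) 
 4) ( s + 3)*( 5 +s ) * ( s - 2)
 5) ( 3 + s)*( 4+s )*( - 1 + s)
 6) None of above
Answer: 2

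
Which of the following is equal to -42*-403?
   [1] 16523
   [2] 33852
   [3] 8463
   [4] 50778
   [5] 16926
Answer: 5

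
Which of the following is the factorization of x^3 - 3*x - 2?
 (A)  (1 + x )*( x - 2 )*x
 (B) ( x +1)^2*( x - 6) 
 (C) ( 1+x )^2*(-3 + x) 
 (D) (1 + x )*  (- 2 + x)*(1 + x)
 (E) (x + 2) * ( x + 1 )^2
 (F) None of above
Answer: D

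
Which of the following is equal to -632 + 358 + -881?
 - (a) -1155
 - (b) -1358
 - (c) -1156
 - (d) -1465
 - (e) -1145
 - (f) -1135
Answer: a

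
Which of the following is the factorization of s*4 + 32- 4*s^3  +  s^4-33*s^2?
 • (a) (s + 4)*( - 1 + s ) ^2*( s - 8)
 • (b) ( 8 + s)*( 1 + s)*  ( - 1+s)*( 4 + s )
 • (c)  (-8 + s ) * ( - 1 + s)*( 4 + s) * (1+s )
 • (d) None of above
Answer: c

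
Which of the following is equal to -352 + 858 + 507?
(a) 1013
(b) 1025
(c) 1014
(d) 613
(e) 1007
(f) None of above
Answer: a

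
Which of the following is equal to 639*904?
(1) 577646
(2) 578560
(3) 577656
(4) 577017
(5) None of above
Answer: 3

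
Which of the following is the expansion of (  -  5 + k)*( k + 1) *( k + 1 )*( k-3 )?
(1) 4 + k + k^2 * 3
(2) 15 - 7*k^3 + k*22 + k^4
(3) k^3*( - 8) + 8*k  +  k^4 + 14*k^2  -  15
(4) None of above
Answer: 4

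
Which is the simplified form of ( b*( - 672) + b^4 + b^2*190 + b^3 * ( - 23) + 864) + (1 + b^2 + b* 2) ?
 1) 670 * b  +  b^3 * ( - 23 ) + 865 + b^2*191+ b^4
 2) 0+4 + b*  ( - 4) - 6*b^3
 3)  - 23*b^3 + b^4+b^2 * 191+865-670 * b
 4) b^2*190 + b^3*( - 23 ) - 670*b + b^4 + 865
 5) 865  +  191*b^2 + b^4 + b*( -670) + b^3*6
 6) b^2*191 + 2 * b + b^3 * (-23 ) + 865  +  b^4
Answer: 3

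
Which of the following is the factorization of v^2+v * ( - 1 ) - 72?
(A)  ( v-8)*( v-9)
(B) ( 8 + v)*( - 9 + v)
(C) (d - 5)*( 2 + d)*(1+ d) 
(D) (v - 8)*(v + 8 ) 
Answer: B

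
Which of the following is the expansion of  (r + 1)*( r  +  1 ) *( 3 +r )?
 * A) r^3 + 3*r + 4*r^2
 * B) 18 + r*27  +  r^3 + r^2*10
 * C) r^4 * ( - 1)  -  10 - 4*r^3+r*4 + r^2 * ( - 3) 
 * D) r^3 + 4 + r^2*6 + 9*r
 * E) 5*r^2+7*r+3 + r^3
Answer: E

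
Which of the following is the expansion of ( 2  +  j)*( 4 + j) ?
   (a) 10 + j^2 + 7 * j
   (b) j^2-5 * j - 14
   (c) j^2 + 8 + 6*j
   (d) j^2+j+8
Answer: c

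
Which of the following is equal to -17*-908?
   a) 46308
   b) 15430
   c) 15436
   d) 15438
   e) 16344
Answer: c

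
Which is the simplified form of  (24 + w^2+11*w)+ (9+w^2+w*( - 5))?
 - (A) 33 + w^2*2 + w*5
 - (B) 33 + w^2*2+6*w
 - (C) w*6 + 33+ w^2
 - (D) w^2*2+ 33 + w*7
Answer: B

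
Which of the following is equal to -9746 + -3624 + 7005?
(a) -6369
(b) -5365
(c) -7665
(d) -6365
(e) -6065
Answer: d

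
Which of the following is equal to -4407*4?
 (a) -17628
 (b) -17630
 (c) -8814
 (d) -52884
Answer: a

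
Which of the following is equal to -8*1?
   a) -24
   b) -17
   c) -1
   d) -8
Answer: d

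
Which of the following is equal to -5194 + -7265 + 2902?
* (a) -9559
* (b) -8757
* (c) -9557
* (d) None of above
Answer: c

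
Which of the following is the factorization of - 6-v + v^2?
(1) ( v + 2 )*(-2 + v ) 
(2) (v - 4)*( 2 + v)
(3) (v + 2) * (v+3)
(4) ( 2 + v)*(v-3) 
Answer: 4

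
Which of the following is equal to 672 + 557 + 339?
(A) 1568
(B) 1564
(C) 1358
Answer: A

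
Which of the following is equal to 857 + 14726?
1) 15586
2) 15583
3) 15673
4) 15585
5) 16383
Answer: 2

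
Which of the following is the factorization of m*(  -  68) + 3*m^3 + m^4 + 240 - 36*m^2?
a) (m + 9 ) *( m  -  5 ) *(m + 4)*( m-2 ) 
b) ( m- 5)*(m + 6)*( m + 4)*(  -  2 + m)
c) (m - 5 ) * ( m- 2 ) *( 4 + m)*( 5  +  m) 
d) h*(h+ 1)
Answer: b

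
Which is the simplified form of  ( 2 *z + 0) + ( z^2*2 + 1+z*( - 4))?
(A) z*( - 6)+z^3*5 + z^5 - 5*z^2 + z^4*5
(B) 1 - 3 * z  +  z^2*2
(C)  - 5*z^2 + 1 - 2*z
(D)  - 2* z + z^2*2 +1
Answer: D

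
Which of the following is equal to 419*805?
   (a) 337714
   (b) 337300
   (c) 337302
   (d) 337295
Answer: d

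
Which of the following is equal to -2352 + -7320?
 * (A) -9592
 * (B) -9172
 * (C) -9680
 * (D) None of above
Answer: D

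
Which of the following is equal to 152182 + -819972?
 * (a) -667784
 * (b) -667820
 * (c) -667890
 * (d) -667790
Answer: d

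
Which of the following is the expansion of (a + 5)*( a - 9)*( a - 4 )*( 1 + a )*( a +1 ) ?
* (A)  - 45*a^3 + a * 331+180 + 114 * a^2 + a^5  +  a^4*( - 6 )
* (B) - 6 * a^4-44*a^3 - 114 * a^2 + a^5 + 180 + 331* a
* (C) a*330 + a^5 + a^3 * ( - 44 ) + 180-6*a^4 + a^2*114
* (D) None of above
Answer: D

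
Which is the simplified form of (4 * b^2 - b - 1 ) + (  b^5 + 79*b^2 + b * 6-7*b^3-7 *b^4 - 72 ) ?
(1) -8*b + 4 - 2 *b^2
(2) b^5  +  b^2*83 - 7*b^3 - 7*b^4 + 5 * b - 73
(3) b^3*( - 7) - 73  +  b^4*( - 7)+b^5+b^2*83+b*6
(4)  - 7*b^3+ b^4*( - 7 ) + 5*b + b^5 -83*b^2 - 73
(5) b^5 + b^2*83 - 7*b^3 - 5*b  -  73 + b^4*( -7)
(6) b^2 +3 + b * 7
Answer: 2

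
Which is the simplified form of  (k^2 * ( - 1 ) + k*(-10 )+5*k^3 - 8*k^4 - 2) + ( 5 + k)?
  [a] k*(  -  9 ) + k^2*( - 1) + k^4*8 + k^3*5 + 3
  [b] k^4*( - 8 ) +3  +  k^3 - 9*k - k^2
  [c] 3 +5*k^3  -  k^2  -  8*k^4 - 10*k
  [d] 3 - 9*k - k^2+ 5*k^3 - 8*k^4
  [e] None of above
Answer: d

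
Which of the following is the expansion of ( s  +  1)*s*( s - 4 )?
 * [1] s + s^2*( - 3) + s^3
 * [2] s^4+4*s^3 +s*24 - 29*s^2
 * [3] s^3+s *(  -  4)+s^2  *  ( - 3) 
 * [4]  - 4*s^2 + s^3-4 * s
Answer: 3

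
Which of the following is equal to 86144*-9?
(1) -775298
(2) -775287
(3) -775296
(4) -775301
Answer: 3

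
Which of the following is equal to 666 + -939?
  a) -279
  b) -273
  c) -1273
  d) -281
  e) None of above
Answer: b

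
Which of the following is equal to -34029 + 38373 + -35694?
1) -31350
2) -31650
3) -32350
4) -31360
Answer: 1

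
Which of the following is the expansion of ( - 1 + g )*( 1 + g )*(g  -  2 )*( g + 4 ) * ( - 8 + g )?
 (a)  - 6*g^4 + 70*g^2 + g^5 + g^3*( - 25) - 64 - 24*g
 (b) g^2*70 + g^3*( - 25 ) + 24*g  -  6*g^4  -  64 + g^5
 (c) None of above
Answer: b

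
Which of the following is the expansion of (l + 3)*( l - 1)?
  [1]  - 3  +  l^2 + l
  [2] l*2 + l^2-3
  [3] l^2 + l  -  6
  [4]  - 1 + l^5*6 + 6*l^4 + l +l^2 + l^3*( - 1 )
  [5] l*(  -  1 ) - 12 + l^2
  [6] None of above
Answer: 2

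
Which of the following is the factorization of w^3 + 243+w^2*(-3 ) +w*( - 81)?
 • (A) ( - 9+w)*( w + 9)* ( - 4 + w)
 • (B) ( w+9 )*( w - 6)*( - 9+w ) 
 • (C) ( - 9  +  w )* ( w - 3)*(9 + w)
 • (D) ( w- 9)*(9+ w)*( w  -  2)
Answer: C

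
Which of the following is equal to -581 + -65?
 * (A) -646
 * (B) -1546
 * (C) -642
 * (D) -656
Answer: A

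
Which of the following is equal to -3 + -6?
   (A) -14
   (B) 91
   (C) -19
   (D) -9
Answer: D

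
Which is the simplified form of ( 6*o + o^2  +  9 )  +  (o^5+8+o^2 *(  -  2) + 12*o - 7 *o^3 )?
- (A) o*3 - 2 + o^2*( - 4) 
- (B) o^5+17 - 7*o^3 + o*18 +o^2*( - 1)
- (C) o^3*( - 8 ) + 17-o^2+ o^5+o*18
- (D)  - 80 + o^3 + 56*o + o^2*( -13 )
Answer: B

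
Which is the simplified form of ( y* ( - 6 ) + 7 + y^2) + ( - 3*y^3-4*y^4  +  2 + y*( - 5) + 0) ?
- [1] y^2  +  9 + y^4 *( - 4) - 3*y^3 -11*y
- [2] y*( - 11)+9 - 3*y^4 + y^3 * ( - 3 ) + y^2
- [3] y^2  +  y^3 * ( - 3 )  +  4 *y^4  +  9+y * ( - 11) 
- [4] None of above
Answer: 1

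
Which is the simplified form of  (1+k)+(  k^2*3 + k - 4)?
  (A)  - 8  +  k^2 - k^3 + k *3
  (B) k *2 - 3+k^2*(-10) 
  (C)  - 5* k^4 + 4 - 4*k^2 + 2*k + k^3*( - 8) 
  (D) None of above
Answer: D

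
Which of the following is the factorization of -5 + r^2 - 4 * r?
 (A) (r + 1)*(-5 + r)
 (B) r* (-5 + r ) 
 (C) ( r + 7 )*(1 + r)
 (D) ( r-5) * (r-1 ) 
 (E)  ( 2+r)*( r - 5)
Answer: A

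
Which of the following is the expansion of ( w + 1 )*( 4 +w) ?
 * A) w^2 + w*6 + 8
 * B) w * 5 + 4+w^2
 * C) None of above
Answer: B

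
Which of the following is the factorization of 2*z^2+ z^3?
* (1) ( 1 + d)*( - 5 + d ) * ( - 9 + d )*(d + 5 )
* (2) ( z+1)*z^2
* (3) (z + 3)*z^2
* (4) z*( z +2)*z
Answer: 4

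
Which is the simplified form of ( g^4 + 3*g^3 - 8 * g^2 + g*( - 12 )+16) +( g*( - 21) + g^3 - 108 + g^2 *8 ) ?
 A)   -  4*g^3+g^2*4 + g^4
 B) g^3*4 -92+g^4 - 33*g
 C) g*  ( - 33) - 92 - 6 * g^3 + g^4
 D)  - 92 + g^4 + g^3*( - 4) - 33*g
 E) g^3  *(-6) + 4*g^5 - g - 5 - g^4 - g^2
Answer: B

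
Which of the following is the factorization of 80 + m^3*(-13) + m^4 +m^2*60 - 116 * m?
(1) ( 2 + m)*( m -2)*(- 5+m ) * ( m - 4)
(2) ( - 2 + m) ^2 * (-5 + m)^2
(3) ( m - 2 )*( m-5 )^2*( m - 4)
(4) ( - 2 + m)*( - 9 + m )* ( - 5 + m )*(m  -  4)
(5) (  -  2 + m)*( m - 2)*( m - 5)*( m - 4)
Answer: 5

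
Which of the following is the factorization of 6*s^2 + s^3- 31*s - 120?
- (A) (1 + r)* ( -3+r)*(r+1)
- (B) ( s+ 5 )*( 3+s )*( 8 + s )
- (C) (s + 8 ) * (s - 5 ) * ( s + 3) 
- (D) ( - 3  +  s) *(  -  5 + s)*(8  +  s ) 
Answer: C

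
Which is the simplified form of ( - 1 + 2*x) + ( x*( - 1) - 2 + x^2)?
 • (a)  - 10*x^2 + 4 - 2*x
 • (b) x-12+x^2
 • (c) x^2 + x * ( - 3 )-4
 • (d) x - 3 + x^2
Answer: d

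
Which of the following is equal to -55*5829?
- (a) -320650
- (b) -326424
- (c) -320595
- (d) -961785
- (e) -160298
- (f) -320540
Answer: c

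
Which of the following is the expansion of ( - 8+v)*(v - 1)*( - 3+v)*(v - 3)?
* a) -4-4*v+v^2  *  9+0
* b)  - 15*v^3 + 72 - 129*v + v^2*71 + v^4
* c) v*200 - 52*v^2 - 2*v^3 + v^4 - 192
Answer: b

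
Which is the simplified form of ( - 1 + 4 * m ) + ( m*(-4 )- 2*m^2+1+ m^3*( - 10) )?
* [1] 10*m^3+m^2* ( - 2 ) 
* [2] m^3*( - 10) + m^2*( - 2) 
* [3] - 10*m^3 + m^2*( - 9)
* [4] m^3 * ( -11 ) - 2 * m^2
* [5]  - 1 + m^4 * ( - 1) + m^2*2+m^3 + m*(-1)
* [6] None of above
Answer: 2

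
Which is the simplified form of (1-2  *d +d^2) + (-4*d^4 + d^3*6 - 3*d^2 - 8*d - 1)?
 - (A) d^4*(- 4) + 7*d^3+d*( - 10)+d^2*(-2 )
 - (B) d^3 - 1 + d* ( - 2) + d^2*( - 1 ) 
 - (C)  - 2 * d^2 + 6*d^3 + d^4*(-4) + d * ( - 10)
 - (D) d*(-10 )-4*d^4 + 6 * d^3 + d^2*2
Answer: C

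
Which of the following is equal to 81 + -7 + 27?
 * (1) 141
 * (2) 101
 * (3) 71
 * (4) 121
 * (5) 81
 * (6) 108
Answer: 2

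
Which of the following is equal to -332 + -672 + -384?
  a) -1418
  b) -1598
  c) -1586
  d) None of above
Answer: d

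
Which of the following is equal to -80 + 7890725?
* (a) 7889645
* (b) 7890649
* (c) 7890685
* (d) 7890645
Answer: d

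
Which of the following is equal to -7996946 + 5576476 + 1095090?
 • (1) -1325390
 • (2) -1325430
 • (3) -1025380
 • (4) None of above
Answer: 4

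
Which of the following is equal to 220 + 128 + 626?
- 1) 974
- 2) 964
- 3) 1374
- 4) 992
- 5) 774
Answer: 1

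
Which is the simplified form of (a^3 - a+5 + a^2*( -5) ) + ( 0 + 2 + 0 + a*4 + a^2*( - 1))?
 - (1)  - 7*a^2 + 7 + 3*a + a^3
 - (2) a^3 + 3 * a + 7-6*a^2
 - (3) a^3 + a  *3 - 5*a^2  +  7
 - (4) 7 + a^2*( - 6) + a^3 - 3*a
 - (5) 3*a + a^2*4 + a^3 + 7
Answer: 2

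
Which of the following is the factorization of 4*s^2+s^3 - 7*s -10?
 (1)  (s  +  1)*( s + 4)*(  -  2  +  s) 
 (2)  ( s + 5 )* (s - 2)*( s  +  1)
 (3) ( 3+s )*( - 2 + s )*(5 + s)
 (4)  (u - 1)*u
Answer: 2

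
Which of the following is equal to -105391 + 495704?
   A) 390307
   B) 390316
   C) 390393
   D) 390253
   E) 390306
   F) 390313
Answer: F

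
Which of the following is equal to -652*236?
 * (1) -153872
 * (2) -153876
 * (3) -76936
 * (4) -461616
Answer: 1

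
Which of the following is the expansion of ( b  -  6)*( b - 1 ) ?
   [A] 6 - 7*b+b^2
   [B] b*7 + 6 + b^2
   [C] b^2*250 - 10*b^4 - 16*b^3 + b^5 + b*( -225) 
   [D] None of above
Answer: A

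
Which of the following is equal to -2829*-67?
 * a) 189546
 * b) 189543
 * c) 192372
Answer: b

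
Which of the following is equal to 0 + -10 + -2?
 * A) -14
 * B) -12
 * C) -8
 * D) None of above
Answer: B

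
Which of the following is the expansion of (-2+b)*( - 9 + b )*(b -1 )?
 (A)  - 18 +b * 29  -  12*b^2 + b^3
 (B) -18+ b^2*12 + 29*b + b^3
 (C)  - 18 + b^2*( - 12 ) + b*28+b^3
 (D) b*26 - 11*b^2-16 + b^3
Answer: A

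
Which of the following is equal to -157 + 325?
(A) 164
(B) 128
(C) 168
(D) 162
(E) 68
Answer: C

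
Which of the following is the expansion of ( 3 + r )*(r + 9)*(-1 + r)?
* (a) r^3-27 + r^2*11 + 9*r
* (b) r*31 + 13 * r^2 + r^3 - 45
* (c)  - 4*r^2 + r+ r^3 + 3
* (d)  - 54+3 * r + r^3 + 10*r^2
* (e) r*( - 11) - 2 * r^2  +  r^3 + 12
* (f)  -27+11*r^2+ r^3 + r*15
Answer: f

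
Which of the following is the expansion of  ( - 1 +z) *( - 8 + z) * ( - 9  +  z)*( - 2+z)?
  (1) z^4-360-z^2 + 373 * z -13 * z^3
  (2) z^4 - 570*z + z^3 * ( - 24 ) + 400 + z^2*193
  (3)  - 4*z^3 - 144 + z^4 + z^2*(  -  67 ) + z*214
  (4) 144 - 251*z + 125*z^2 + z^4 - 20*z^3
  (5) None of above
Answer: 5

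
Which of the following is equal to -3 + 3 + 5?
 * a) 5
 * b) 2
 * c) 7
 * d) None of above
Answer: a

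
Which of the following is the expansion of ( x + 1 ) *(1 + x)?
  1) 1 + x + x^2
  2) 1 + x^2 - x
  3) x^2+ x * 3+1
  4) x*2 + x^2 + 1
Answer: 4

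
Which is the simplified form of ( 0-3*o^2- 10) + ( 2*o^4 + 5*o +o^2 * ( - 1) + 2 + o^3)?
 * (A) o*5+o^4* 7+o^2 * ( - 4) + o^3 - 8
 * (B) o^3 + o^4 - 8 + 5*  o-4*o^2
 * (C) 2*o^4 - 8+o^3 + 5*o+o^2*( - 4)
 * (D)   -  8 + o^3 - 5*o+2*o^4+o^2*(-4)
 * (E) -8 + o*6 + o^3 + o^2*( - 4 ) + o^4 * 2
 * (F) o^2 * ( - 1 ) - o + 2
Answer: C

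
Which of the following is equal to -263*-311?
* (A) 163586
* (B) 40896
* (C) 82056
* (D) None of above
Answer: D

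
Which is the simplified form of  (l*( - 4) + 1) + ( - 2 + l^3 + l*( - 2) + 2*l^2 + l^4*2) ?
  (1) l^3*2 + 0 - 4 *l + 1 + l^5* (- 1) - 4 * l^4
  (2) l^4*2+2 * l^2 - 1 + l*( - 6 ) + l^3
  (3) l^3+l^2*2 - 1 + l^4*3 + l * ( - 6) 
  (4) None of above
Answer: 2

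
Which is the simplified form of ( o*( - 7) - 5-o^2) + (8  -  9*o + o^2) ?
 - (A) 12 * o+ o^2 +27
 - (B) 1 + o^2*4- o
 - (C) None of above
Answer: C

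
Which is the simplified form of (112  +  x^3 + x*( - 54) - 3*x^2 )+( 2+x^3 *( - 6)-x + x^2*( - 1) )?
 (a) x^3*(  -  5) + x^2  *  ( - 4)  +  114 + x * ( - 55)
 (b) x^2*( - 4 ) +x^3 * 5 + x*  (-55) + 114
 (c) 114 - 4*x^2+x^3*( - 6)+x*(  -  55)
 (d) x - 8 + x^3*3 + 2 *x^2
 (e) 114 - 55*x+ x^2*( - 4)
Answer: a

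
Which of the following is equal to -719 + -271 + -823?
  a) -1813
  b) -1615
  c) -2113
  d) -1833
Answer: a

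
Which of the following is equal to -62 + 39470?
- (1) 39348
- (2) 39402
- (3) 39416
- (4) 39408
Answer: 4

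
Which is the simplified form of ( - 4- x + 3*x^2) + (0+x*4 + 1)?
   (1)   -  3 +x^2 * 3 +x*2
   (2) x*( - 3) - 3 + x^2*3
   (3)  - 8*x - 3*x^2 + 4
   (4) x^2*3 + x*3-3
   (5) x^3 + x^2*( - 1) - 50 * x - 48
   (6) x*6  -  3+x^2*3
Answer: 4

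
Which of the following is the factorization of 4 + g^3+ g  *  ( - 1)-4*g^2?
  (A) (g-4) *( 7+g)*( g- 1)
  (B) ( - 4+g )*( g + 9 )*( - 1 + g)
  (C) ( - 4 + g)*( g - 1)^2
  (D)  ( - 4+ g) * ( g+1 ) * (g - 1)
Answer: D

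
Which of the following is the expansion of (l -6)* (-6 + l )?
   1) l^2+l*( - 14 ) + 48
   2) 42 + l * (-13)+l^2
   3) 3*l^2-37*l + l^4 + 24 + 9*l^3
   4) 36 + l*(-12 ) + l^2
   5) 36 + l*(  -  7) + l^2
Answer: 4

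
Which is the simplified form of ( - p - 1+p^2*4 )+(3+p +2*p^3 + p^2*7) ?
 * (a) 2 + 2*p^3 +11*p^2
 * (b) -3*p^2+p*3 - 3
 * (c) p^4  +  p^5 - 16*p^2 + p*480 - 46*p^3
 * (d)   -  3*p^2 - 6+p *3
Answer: a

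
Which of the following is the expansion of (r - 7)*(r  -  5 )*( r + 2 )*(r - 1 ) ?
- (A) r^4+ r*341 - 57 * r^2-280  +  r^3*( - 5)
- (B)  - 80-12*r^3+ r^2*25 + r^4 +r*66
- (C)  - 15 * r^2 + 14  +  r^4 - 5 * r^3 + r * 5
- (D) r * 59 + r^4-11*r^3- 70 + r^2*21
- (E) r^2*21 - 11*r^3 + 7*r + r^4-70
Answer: D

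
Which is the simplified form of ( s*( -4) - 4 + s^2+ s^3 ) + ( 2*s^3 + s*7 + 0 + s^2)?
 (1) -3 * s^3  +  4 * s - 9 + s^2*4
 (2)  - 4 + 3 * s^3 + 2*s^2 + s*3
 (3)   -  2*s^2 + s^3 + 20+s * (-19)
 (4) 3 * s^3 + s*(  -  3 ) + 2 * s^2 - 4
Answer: 2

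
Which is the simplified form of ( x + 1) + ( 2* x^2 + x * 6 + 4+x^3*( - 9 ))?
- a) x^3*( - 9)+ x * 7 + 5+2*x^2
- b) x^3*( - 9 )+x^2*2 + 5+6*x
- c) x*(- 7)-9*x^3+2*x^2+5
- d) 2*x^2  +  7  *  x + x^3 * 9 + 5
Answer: a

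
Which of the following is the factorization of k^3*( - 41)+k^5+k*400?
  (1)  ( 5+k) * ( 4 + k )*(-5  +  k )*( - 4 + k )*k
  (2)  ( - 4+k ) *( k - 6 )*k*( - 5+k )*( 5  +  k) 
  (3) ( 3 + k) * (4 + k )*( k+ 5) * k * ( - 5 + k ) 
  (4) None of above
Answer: 1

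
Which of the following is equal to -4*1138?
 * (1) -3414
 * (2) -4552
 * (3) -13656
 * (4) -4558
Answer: 2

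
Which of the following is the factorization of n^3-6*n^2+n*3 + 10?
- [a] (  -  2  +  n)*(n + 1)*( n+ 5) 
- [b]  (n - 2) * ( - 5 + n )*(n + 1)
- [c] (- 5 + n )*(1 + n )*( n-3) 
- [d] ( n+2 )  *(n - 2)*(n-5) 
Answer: b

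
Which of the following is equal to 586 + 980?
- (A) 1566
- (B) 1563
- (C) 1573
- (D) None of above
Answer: A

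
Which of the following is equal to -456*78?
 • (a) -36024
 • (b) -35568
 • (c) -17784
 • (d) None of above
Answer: b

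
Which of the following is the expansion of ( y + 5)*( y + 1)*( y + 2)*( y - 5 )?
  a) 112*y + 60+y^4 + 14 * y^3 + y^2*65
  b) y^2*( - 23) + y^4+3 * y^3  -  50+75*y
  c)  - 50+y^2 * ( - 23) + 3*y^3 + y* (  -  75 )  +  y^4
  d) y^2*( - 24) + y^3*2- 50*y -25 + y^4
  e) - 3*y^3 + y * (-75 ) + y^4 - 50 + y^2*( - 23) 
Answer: c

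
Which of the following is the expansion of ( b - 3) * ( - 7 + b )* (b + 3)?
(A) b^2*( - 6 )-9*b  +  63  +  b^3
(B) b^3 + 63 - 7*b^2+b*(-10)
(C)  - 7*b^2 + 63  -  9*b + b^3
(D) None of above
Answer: C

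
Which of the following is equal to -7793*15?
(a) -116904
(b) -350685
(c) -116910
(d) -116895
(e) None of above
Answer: d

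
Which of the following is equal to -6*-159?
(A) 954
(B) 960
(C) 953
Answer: A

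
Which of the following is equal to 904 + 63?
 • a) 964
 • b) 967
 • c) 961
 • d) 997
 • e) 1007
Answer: b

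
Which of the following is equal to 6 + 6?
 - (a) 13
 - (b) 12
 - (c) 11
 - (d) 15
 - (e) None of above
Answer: b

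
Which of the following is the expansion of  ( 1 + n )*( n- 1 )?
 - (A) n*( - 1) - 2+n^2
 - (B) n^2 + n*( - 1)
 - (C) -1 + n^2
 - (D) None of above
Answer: C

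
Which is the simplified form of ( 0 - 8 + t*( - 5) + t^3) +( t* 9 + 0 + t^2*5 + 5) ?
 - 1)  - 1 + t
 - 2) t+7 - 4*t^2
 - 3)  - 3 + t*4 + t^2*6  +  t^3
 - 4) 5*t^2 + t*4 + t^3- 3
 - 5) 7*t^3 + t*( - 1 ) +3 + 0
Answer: 4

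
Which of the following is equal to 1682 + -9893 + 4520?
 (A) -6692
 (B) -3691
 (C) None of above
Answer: B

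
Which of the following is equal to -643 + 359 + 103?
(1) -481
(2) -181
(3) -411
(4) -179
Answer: 2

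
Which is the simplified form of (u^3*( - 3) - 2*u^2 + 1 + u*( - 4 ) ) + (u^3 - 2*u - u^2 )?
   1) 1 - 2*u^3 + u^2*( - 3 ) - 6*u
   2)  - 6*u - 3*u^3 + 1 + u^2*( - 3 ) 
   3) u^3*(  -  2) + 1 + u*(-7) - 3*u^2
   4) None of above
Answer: 1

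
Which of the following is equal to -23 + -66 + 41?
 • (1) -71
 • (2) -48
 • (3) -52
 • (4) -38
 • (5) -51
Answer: 2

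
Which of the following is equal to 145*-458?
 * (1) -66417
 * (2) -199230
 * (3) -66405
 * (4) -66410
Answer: 4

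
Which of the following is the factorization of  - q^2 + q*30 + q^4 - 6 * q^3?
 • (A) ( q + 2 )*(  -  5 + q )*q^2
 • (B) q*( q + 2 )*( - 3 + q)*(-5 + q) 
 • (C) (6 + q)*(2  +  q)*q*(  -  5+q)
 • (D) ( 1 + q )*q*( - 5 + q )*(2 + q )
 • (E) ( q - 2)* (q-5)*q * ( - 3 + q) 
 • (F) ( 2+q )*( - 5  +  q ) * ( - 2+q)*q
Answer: B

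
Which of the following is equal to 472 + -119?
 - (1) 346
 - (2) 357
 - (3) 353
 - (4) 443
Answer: 3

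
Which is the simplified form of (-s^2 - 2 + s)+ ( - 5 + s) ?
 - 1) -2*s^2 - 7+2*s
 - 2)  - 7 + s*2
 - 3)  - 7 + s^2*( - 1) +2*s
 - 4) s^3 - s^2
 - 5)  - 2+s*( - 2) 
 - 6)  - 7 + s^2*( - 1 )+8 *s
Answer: 3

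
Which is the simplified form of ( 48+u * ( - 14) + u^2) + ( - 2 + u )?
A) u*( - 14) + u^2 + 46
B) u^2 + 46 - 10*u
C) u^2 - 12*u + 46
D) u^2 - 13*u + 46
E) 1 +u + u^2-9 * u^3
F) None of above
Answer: D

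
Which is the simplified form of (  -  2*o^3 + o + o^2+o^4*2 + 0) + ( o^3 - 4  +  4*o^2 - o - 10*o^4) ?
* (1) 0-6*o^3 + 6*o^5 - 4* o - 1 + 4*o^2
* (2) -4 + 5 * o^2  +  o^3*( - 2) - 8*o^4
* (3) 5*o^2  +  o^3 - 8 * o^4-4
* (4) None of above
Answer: 4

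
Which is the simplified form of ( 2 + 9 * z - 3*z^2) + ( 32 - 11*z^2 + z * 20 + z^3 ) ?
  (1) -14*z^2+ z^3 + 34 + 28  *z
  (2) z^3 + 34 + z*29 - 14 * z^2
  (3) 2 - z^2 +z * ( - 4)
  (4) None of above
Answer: 2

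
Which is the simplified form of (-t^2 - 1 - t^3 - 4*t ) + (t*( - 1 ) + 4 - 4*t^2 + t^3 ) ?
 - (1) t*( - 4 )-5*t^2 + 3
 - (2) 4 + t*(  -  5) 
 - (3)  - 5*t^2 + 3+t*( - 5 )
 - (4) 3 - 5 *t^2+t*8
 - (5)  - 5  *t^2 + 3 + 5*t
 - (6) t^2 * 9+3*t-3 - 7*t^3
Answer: 3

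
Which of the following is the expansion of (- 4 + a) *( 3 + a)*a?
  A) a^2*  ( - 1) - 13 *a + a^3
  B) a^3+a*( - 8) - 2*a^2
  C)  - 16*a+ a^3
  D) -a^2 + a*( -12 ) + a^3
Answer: D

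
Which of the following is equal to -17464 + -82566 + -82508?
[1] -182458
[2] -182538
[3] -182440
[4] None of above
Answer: 2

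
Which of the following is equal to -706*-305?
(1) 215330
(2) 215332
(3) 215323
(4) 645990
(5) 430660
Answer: 1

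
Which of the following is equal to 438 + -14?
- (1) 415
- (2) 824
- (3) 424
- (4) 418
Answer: 3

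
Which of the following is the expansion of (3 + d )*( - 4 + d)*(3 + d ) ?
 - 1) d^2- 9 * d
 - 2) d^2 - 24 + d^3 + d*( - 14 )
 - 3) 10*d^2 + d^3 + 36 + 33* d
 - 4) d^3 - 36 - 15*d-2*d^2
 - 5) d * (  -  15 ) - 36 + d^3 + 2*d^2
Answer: 5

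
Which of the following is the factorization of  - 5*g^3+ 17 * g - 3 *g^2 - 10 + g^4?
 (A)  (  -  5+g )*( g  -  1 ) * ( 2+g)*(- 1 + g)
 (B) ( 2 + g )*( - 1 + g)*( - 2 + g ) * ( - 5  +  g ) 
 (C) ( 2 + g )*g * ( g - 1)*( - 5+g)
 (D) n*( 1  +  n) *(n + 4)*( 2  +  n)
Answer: A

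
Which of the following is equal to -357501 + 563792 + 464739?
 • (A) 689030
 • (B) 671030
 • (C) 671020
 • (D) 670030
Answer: B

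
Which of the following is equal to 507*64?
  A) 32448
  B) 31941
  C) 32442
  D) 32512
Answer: A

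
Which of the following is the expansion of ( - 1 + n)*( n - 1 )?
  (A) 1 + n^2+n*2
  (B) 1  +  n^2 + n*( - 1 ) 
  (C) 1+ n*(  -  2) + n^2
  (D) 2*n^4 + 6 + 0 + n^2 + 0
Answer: C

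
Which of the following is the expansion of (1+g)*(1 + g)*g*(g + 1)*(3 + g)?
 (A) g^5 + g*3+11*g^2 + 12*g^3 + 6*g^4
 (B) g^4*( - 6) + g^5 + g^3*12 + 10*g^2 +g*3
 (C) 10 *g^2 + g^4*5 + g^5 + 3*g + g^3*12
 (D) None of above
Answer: D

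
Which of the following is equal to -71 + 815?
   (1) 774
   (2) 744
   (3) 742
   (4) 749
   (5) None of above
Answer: 2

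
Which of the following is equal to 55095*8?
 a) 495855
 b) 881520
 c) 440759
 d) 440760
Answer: d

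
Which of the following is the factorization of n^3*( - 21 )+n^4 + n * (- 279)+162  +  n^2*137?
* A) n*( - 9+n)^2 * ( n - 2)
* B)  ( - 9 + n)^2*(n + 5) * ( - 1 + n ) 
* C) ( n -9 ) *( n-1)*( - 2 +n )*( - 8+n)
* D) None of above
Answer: D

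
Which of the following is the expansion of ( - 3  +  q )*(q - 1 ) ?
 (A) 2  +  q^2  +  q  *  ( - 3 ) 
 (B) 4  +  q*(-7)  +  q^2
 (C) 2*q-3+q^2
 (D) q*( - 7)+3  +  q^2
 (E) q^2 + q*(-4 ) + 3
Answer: E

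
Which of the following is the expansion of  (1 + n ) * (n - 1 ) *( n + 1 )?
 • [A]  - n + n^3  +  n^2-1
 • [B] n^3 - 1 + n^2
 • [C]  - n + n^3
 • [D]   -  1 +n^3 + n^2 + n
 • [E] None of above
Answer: A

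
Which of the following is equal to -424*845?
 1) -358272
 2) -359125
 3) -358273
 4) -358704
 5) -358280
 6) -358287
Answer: 5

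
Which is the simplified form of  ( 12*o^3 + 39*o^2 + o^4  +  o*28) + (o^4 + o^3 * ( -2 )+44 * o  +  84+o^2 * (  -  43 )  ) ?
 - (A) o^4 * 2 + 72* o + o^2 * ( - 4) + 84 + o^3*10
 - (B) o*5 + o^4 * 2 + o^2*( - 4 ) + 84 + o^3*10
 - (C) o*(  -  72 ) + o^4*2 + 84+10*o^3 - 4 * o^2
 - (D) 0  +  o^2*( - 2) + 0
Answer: A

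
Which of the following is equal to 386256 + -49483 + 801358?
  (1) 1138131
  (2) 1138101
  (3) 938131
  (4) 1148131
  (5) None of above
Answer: 1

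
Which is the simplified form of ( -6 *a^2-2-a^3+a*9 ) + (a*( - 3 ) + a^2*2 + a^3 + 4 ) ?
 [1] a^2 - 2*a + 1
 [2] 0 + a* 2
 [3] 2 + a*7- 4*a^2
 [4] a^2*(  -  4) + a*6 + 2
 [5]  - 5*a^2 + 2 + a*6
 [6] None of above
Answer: 4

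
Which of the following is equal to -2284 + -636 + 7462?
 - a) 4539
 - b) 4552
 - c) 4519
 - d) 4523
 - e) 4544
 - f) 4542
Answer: f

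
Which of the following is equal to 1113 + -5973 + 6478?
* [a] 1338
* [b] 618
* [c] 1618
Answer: c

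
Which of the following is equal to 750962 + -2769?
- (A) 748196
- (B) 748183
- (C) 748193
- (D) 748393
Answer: C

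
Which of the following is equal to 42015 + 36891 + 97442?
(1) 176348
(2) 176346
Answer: 1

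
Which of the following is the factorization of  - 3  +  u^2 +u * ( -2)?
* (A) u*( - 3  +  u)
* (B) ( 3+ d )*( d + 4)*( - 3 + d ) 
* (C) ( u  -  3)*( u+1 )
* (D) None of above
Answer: C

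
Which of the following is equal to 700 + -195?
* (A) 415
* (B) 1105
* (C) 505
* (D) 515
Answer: C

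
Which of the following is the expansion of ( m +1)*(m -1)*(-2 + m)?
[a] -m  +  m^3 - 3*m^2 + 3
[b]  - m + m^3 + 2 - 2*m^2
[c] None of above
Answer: b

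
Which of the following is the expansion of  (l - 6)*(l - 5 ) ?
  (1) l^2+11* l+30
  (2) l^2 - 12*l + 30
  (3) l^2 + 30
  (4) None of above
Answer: 4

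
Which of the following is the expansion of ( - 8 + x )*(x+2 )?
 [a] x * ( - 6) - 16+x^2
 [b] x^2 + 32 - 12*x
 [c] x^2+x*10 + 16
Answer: a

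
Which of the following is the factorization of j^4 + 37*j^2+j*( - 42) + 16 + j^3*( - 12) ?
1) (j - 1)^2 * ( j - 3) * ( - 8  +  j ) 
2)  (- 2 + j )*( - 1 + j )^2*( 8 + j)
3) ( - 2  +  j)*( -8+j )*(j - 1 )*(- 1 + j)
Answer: 3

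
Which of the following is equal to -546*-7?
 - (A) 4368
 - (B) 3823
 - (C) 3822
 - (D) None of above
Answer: C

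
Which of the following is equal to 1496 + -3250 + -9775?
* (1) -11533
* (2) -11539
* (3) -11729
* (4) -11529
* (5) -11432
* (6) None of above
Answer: 4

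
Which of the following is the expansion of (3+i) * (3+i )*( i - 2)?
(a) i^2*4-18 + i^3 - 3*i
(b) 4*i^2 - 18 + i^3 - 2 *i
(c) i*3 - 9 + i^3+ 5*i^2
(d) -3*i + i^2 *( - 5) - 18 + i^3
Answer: a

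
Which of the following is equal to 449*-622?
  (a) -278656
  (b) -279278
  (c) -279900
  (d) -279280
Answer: b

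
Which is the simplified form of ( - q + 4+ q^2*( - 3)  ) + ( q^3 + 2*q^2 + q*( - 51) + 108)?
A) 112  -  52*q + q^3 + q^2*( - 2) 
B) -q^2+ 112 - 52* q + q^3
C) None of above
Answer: B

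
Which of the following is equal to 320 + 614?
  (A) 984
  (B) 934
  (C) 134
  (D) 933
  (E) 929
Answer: B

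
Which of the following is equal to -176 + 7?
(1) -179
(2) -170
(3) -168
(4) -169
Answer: 4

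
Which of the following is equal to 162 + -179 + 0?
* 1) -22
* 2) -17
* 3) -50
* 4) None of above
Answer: 2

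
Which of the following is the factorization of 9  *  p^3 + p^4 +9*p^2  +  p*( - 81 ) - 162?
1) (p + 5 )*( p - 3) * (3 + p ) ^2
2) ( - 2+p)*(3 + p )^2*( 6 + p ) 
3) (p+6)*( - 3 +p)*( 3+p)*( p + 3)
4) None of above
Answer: 3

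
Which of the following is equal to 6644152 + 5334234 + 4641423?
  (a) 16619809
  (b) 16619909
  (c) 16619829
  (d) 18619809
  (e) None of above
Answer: a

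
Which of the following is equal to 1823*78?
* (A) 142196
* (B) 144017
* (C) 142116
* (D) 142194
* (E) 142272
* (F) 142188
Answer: D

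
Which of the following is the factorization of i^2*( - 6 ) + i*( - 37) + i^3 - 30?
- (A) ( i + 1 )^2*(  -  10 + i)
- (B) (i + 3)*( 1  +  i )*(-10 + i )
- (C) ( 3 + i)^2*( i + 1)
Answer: B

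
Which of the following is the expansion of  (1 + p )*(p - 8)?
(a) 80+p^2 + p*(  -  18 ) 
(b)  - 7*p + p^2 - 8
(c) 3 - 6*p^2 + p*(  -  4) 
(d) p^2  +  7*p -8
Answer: b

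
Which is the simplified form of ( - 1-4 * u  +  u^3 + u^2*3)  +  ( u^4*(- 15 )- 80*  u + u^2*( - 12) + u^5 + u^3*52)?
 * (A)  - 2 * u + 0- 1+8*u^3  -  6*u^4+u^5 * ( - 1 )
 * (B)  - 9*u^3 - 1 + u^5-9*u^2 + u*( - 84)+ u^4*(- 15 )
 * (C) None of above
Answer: C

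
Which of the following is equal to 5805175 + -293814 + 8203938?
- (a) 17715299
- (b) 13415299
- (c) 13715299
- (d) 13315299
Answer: c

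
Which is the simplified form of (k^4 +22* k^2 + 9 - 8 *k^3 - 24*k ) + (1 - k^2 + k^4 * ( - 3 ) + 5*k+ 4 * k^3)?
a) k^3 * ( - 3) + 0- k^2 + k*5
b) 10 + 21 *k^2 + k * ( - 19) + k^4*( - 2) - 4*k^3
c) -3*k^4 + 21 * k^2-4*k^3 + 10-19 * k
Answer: b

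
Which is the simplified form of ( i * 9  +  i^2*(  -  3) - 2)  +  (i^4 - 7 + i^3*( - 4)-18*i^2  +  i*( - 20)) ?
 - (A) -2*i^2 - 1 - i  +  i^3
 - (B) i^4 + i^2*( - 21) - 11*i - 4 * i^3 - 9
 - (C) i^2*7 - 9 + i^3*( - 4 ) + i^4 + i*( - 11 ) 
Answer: B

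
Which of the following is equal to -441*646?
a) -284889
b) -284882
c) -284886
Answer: c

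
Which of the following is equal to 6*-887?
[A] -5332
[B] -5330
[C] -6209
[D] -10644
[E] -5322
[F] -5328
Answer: E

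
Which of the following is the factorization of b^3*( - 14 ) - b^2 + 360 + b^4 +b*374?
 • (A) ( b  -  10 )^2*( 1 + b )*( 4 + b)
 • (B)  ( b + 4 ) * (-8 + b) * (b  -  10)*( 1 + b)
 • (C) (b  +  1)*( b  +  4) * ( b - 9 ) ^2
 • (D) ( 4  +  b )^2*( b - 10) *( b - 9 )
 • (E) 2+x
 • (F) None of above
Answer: F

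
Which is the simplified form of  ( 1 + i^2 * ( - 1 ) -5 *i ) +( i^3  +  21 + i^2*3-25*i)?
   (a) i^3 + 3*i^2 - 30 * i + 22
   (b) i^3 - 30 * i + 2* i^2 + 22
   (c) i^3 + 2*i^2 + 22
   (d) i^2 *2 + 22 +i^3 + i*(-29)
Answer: b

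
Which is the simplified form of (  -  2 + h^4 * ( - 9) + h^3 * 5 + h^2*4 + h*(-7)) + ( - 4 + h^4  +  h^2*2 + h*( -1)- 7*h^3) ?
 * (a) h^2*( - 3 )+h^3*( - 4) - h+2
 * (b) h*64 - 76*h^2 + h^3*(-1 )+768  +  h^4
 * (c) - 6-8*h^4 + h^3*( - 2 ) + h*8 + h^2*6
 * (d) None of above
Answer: d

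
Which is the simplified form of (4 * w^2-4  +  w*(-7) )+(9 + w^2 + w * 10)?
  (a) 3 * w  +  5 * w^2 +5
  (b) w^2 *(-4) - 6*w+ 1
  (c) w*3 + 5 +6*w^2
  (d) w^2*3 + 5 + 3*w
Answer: a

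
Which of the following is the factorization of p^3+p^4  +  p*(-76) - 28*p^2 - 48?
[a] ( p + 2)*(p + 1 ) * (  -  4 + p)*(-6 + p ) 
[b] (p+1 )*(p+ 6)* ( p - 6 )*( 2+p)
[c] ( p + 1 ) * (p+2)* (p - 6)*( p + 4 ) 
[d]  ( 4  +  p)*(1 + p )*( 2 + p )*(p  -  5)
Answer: c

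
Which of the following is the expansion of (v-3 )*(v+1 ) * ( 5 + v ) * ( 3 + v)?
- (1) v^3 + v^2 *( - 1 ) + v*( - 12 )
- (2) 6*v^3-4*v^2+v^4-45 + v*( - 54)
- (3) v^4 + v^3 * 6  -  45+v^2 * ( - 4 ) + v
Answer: 2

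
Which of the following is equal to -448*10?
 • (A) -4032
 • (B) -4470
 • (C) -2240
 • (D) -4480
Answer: D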